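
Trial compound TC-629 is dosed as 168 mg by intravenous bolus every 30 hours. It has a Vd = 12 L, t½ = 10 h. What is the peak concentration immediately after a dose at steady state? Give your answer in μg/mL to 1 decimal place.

16.0 μg/mL

τ = 30 h = 3 half-lives, so f = (1/2)^3 = 0.125.
Accumulation ratio R = 1/(1 − f) = 1/0.875 = 8/7.
Single-dose peak C₀ = D/Vd = 168/12 = 14 μg/mL.
Steady-state peak Cmax,ss = C₀·R = 14 × 8/7 ≈ 16.000 μg/mL.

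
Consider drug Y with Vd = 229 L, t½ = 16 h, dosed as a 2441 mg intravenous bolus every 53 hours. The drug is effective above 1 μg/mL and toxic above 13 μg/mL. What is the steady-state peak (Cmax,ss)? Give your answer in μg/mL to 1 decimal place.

11.9 μg/mL

k = ln2/t½ = ln2/16 ≈ 0.043322 h⁻¹; fraction remaining f = e^(−kτ) = e^(−0.043322×53) ≈ 0.1007.
At steady state, accumulation factor R = 1/(1 − e^(−kτ)) ≈ 1.1120.
Each bolus raises the concentration by D/Vd = 2441/229 ≈ 10.659 μg/mL.
Steady-state peak Cmax,ss = C₀·R ≈ 10.659 × 1.1120 ≈ 11.853 μg/mL.
Peak 11.9 μg/mL vs MTC 13 μg/mL: below toxic threshold.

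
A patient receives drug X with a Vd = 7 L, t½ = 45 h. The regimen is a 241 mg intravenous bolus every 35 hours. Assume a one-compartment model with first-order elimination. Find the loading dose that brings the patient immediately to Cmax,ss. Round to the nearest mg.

578 mg

f = (1/2)^(35/45) ≈ 0.583265; accumulation ratio R = 1/(1−f) ≈ 2.39961.
Loading dose to hit Cmax,ss on first dose: D_load = D_maint·R ≈ 241 × 2.39961 ≈ 578.31 mg.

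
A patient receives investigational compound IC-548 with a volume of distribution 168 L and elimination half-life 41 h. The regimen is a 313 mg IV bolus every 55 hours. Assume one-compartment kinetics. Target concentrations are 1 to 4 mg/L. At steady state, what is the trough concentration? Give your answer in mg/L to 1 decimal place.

1.2 mg/L

τ/t½ = 55/41 ≈ 1.3415, so fraction remaining f = (1/2)^(55/41) ≈ 0.3946.
At steady state, accumulation factor R = 1/(1 − e^(−kτ)) ≈ 1.6518.
Each bolus raises the concentration by D/Vd = 313/168 ≈ 1.863 mg/L.
Cmax,ss = C₀/(1 − f) ≈ 1.863/0.6054 ≈ 3.077 mg/L.
One interval later, Cmin,ss = Cmax,ss·e^(−kτ) ≈ 3.077 × 0.3946 ≈ 1.214 mg/L.
Trough 1.2 mg/L vs MEC 1 mg/L: adequate.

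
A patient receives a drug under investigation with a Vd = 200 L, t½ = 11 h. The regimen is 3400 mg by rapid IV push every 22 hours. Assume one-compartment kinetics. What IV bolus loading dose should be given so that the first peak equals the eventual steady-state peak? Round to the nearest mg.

4533 mg

f = (1/2)^(22/11) ≈ 0.250000; accumulation ratio R = 1/(1−f) ≈ 1.33333.
Loading dose to hit Cmax,ss on first dose: D_load = D_maint·R ≈ 3400 × 1.33333 ≈ 4533.32 mg.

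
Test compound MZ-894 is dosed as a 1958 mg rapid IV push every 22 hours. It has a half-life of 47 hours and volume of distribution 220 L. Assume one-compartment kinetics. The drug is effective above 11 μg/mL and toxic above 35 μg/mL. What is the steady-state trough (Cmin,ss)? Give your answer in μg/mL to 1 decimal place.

23.2 μg/mL

τ/t½ = 22/47 ≈ 0.46809, so fraction remaining f = (1/2)^(22/47) ≈ 0.7229.
Single-dose peak C₀ = D/Vd = 1958/220 ≈ 8.900 μg/mL.
Steady-state trough Cmin,ss = C₀·f/(1−f) ≈ 8.900 × 0.7229/0.2771 ≈ 23.218 μg/mL.
Trough 23.2 μg/mL vs MEC 11 μg/mL: adequate.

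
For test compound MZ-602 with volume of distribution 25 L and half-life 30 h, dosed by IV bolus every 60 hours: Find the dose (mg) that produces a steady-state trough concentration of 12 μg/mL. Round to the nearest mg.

900 mg

τ/t½ = 60/30 ≈ 2, so f = (1/2)^(60/30) ≈ 0.250000.
Cmin,ss = (D/Vd)·f/(1−f), so D = Cmin,ss·Vd·(1−f)/f.
D = 12 × 25 × (1−f)/f ≈ 12 × 25 × 3.00000 ≈ 900.00 mg.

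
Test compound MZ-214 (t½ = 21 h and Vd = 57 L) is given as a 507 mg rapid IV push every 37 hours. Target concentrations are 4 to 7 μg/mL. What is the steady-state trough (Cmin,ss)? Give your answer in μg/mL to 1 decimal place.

3.7 μg/mL

τ/t½ = 37/21 ≈ 1.7619, so fraction remaining f = (1/2)^(37/21) ≈ 0.2949.
Each bolus raises the concentration by D/Vd = 507/57 ≈ 8.895 μg/mL.
Steady-state trough Cmin,ss = C₀·f/(1−f) ≈ 8.895 × 0.2949/0.7051 ≈ 3.720 μg/mL.
Trough 3.7 μg/mL vs MEC 4 μg/mL: subtherapeutic.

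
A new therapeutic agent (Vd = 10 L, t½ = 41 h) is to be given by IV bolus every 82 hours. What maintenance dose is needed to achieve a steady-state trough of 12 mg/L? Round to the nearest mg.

τ/t½ = 82/41 ≈ 2, so f = (1/2)^(82/41) ≈ 0.250000.
Cmin,ss = (D/Vd)·f/(1−f), so D = Cmin,ss·Vd·(1−f)/f.
D = 12 × 10 × (1−f)/f ≈ 12 × 10 × 3.00000 ≈ 360.00 mg.

360 mg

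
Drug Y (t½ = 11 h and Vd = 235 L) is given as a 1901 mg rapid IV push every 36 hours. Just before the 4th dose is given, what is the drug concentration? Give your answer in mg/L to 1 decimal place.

0.9 mg/L

f = (1/2)^(τ/t½) = (1/2)^(36/11) ≈ 0.1035.
C₀ = D/Vd = 1901/235 ≈ 8.089 mg/L.
Before the 4th dose, 3 doses have been given. Superposition: Cmin = C₀·(f + f² + … + f^3).
≈ 8.089 × (0.1035 + 0.0107 + 0.0011) ≈ 8.089 × 0.1153 ≈ 0.933 mg/L.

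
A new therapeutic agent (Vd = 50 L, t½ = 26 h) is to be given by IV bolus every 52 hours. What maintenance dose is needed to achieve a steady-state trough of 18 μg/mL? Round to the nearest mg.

τ/t½ = 52/26 ≈ 2, so f = (1/2)^(52/26) ≈ 0.250000.
Cmin,ss = (D/Vd)·f/(1−f), so D = Cmin,ss·Vd·(1−f)/f.
D = 18 × 50 × (1−f)/f ≈ 18 × 50 × 3.00000 ≈ 2700.00 mg.

2700 mg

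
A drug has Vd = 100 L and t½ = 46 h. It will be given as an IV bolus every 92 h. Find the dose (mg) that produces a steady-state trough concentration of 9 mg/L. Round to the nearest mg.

τ/t½ = 92/46 ≈ 2, so f = (1/2)^(92/46) ≈ 0.250000.
Cmin,ss = (D/Vd)·f/(1−f), so D = Cmin,ss·Vd·(1−f)/f.
D = 9 × 100 × (1−f)/f ≈ 9 × 100 × 3.00000 ≈ 2700.00 mg.

2700 mg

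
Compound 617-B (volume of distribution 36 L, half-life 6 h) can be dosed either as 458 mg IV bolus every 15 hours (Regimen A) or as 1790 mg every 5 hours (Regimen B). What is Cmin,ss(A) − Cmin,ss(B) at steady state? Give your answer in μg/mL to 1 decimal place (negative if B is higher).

-60.9 μg/mL

Regimen A: f = (1/2)^(15/6) ≈ 0.1768; Cmin,ss = (458/36)·f/(1−f) ≈ 2.732 μg/mL.
Regimen B: f = (1/2)^(5/6) ≈ 0.5612; Cmin,ss = (1790/36)·f/(1−f) ≈ 63.592 μg/mL.
Difference ≈ 2.732 − 63.592 ≈ -60.860 μg/mL.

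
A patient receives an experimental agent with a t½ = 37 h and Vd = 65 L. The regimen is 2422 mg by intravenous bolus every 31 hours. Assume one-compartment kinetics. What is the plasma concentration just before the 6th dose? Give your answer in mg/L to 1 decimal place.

44.7 mg/L

f = (1/2)^(τ/t½) = (1/2)^(31/37) ≈ 0.5595.
C₀ = D/Vd = 2422/65 ≈ 37.262 mg/L.
Before the 6th dose, 5 doses have been given. Superposition: Cmin = C₀·(f + f² + … + f^5).
≈ 37.262 × (0.5595 + 0.3130 + 0.1751 + 0.0980 + 0.0548) ≈ 37.262 × 1.2004 ≈ 44.729 mg/L.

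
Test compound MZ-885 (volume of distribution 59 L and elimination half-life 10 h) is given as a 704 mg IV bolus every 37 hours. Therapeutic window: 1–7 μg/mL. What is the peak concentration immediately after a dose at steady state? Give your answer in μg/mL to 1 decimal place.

12.9 μg/mL

τ/t½ = 37/10 ≈ 3.7, so fraction remaining f = (1/2)^(37/10) ≈ 0.0769.
Accumulation ratio R = 1/(1 − f) ≈ 1/0.9231 ≈ 1.0833.
Each bolus raises the concentration by D/Vd = 704/59 ≈ 11.932 μg/mL.
Cmax,ss = C₀/(1 − f) ≈ 11.932/0.9231 ≈ 12.926 μg/mL.
Peak 12.9 μg/mL vs MTC 7 μg/mL: exceeds toxic threshold.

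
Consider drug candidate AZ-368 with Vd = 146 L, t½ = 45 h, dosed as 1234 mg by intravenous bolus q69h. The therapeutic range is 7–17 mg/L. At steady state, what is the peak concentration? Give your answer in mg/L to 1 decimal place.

Over one 69-h interval, 69/45 ≈ 1.5333 half-lives elapse, leaving f ≈ 0.3455 of each dose.
At steady state, accumulation factor R = 1/(1 − e^(−kτ)) ≈ 1.5279.
Single-dose peak C₀ = D/Vd = 1234/146 ≈ 8.452 mg/L.
Cmax,ss = C₀/(1 − f) ≈ 8.452/0.6545 ≈ 12.914 mg/L.
Peak 12.9 mg/L vs MTC 17 mg/L: below toxic threshold.

12.9 mg/L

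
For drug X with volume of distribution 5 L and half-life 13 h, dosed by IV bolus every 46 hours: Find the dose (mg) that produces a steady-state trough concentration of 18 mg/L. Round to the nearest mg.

956 mg

τ/t½ = 46/13 ≈ 3.5385, so f = (1/2)^(46/13) ≈ 0.086063.
Cmin,ss = (D/Vd)·f/(1−f), so D = Cmin,ss·Vd·(1−f)/f.
D = 18 × 5 × (1−f)/f ≈ 18 × 5 × 10.61940 ≈ 955.75 mg.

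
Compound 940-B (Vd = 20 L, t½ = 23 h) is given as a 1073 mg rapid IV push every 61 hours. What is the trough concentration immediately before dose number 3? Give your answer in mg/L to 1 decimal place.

9.9 mg/L

f = (1/2)^(τ/t½) = (1/2)^(61/23) ≈ 0.1591.
C₀ = D/Vd = 1073/20 ≈ 53.650 mg/L.
Before the 3rd dose, 2 doses have been given. Superposition: Cmin = C₀·(f + f²).
≈ 53.650 × (0.1591 + 0.0253) ≈ 53.650 × 0.1844 ≈ 9.893 mg/L.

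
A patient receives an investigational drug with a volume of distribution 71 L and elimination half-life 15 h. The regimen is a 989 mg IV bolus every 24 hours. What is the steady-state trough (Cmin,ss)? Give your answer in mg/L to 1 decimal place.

τ/t½ = 24/15 ≈ 1.6, so fraction remaining f = (1/2)^(24/15) ≈ 0.3299.
Accumulation ratio R = 1/(1 − f) ≈ 1/0.6701 ≈ 1.4923.
Each bolus raises the concentration by D/Vd = 989/71 ≈ 13.930 mg/L.
Steady-state peak Cmax,ss = C₀·R ≈ 13.930 × 1.4923 ≈ 20.788 mg/L.
Steady-state trough Cmin,ss = Cmax,ss·f ≈ 20.788 × 0.3299 ≈ 6.858 mg/L.

6.9 mg/L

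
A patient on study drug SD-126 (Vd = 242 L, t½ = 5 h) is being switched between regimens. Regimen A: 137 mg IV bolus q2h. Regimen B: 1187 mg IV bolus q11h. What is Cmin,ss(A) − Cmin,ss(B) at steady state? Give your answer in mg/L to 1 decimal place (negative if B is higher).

Regimen A: f = (1/2)^(2/5) ≈ 0.7579; Cmin,ss = (137/242)·f/(1−f) ≈ 1.772 mg/L.
Regimen B: f = (1/2)^(11/5) ≈ 0.2176; Cmin,ss = (1187/242)·f/(1−f) ≈ 1.364 mg/L.
Difference ≈ 1.772 − 1.364 ≈ 0.408 mg/L.

0.4 mg/L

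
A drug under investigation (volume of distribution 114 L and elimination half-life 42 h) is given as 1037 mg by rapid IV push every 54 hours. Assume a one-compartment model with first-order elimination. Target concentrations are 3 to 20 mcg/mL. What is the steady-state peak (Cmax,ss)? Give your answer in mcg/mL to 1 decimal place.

15.4 mcg/mL

τ/t½ = 54/42 ≈ 1.2857, so fraction remaining f = (1/2)^(54/42) ≈ 0.4102.
At steady state, accumulation factor R = 1/(1 − e^(−kτ)) ≈ 1.6955.
Each bolus raises the concentration by D/Vd = 1037/114 ≈ 9.096 mcg/mL.
Steady-state peak Cmax,ss = C₀·R ≈ 9.096 × 1.6955 ≈ 15.422 mcg/mL.
Peak 15.4 mcg/mL vs MTC 20 mcg/mL: below toxic threshold.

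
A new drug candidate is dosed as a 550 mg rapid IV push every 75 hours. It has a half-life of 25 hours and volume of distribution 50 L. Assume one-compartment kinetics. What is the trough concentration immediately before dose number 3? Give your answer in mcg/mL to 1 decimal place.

f = (1/2)^(τ/t½) = (1/2)^(75/25) ≈ 0.1250.
C₀ = D/Vd = 550/50 ≈ 11.000 mcg/mL.
Before the 3rd dose, 2 doses have been given. Superposition: Cmin = C₀·(f + f²).
≈ 11.000 × (0.1250 + 0.0156) ≈ 11.000 × 0.1406 ≈ 1.547 mcg/mL.

1.5 mcg/mL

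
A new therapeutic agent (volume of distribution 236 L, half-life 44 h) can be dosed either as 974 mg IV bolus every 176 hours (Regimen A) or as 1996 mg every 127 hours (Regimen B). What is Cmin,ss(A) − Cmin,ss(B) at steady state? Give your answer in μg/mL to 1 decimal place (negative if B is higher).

-1.0 μg/mL

Regimen A: f = (1/2)^(176/44) ≈ 0.0625; Cmin,ss = (974/236)·f/(1−f) ≈ 0.275 μg/mL.
Regimen B: f = (1/2)^(127/44) ≈ 0.1352; Cmin,ss = (1996/236)·f/(1−f) ≈ 1.322 μg/mL.
Difference ≈ 0.275 − 1.322 ≈ -1.047 μg/mL.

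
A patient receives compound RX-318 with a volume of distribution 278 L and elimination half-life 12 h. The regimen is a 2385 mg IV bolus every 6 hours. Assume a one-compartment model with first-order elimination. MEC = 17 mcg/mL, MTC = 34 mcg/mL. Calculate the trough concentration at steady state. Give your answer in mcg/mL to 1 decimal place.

20.7 mcg/mL

k = ln2/t½ = ln2/12 ≈ 0.057762 h⁻¹; fraction remaining f = e^(−kτ) = e^(−0.057762×6) ≈ 0.7071.
Each bolus raises the concentration by D/Vd = 2385/278 ≈ 8.579 mcg/mL.
Steady-state trough Cmin,ss = C₀·f/(1−f) ≈ 8.579 × 0.7071/0.2929 ≈ 20.711 mcg/mL.
Trough 20.7 mcg/mL vs MEC 17 mcg/mL: adequate.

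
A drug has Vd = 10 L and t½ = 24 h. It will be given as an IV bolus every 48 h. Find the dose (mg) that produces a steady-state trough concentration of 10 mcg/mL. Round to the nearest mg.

τ/t½ = 48/24 ≈ 2, so f = (1/2)^(48/24) ≈ 0.250000.
Cmin,ss = (D/Vd)·f/(1−f), so D = Cmin,ss·Vd·(1−f)/f.
D = 10 × 10 × (1−f)/f ≈ 10 × 10 × 3.00000 ≈ 300.00 mg.

300 mg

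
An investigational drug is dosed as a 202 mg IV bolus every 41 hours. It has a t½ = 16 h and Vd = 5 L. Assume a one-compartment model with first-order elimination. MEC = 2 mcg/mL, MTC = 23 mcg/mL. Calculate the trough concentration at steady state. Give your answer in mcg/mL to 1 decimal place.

τ/t½ = 41/16 ≈ 2.5625, so fraction remaining f = (1/2)^(41/16) ≈ 0.1693.
At steady state, accumulation factor R = 1/(1 − e^(−kτ)) ≈ 1.2038.
Each bolus raises the concentration by D/Vd = 202/5 ≈ 40.400 mcg/mL.
Cmax,ss = C₀/(1 − f) ≈ 40.400/0.8307 ≈ 48.634 mcg/mL.
One interval later, Cmin,ss = Cmax,ss·e^(−kτ) ≈ 48.634 × 0.1693 ≈ 8.234 mcg/mL.
Trough 8.2 mcg/mL vs MEC 2 mcg/mL: adequate.

8.2 mcg/mL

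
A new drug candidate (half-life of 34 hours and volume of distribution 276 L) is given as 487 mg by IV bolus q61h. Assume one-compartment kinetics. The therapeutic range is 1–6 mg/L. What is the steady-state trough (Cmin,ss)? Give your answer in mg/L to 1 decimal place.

0.7 mg/L

k = ln2/t½ = ln2/34 ≈ 0.020387 h⁻¹; fraction remaining f = e^(−kτ) = e^(−0.020387×61) ≈ 0.2883.
Single-dose peak C₀ = D/Vd = 487/276 ≈ 1.764 mg/L.
Steady-state trough Cmin,ss = C₀·f/(1−f) ≈ 1.764 × 0.2883/0.7117 ≈ 0.715 mg/L.
Trough 0.7 mg/L vs MEC 1 mg/L: subtherapeutic.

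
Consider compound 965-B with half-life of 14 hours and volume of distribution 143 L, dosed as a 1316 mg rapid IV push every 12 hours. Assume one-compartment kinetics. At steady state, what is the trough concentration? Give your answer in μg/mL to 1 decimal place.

k = ln2/t½ = ln2/14 ≈ 0.049511 h⁻¹; fraction remaining f = e^(−kτ) = e^(−0.049511×12) ≈ 0.5520.
Accumulation ratio R = 1/(1 − f) ≈ 1/0.4480 ≈ 2.2321.
Single-dose peak C₀ = D/Vd = 1316/143 ≈ 9.203 μg/mL.
Steady-state peak Cmax,ss = C₀·R ≈ 9.203 × 2.2321 ≈ 20.542 μg/mL.
One interval later, Cmin,ss = Cmax,ss·e^(−kτ) ≈ 20.542 × 0.5520 ≈ 11.339 μg/mL.

11.3 μg/mL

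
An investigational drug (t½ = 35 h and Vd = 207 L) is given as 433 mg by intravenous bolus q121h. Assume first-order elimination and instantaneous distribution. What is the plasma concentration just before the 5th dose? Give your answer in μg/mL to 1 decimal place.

0.2 μg/mL

f = (1/2)^(τ/t½) = (1/2)^(121/35) ≈ 0.0911.
C₀ = D/Vd = 433/207 ≈ 2.092 μg/mL.
Before the 5th dose, 4 doses have been given. Superposition: Cmin = C₀·(f + f² + … + f^4).
≈ 2.092 × (0.0911 + 0.0083 + 0.0008 + 0.0001) ≈ 2.092 × 0.1003 ≈ 0.210 μg/mL.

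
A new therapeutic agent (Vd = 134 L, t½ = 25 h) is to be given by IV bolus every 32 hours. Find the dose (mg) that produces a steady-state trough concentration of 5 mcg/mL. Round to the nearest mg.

957 mg

τ/t½ = 32/25 ≈ 1.28, so f = (1/2)^(32/25) ≈ 0.411796.
Cmin,ss = (D/Vd)·f/(1−f), so D = Cmin,ss·Vd·(1−f)/f.
D = 5 × 134 × (1−f)/f ≈ 5 × 134 × 1.42839 ≈ 957.02 mg.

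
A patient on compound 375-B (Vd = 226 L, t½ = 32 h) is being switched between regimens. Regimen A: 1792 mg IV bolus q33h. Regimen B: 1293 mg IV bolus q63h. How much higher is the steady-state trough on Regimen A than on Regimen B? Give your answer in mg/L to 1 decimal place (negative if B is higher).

Regimen A: f = (1/2)^(33/32) ≈ 0.4893; Cmin,ss = (1792/226)·f/(1−f) ≈ 7.597 mg/L.
Regimen B: f = (1/2)^(63/32) ≈ 0.2555; Cmin,ss = (1293/226)·f/(1−f) ≈ 1.963 mg/L.
Difference ≈ 7.597 − 1.963 ≈ 5.634 mg/L.

5.6 mg/L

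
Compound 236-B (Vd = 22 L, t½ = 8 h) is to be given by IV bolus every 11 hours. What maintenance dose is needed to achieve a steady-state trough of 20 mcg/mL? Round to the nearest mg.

τ/t½ = 11/8 ≈ 1.375, so f = (1/2)^(11/8) ≈ 0.385553.
Cmin,ss = (D/Vd)·f/(1−f), so D = Cmin,ss·Vd·(1−f)/f.
D = 20 × 22 × (1−f)/f ≈ 20 × 22 × 1.59368 ≈ 701.22 mg.

701 mg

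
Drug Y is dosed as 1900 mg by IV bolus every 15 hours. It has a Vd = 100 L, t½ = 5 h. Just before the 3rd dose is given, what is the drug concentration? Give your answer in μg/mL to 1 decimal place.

2.7 μg/mL

f = (1/2)^(τ/t½) = (1/2)^(15/5) ≈ 0.1250.
C₀ = D/Vd = 1900/100 ≈ 19.000 μg/mL.
Before the 3rd dose, 2 doses have been given. Superposition: Cmin = C₀·(f + f²).
≈ 19.000 × (0.1250 + 0.0156) ≈ 19.000 × 0.1406 ≈ 2.671 μg/mL.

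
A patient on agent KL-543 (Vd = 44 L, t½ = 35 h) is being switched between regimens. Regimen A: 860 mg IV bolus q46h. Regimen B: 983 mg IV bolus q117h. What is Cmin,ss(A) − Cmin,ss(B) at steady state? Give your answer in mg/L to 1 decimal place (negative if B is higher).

Regimen A: f = (1/2)^(46/35) ≈ 0.4021; Cmin,ss = (860/44)·f/(1−f) ≈ 13.145 mg/L.
Regimen B: f = (1/2)^(117/35) ≈ 0.0986; Cmin,ss = (983/44)·f/(1−f) ≈ 2.444 mg/L.
Difference ≈ 13.145 − 2.444 ≈ 10.701 mg/L.

10.7 mg/L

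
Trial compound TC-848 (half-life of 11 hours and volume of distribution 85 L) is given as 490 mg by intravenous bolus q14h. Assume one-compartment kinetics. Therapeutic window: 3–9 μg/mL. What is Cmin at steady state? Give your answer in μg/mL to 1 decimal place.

k = ln2/t½ = ln2/11 ≈ 0.063013 h⁻¹; fraction remaining f = e^(−kτ) = e^(−0.063013×14) ≈ 0.4139.
At steady state, accumulation factor R = 1/(1 − e^(−kτ)) ≈ 1.7062.
Each bolus raises the concentration by D/Vd = 490/85 ≈ 5.765 μg/mL.
Cmax,ss = C₀/(1 − f) ≈ 5.765/0.5861 ≈ 9.836 μg/mL.
Steady-state trough Cmin,ss = Cmax,ss·f ≈ 9.836 × 0.4139 ≈ 4.071 μg/mL.
Trough 4.1 μg/mL vs MEC 3 μg/mL: adequate.

4.1 μg/mL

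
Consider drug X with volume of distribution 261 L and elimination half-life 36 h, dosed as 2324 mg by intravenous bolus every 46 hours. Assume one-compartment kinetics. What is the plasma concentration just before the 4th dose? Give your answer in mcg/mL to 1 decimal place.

f = (1/2)^(τ/t½) = (1/2)^(46/36) ≈ 0.4124.
C₀ = D/Vd = 2324/261 ≈ 8.904 mcg/mL.
Before the 4th dose, 3 doses have been given. Superposition: Cmin = C₀·(f + f² + … + f^3).
≈ 8.904 × (0.4124 + 0.1701 + 0.0701) ≈ 8.904 × 0.6526 ≈ 5.811 mcg/mL.

5.8 mcg/mL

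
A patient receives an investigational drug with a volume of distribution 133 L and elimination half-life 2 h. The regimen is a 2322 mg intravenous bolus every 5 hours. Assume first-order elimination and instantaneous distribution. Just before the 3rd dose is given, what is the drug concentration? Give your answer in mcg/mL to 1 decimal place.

f = (1/2)^(τ/t½) = (1/2)^(5/2) ≈ 0.1768.
C₀ = D/Vd = 2322/133 ≈ 17.459 mcg/mL.
Before the 3rd dose, 2 doses have been given. Superposition: Cmin = C₀·(f + f²).
≈ 17.459 × (0.1768 + 0.0313) ≈ 17.459 × 0.2081 ≈ 3.633 mcg/mL.

3.6 mcg/mL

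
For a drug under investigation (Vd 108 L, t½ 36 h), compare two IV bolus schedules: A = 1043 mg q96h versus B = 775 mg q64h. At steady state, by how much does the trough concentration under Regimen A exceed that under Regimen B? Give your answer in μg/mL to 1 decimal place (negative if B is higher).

Regimen A: f = (1/2)^(96/36) ≈ 0.1575; Cmin,ss = (1043/108)·f/(1−f) ≈ 1.805 μg/mL.
Regimen B: f = (1/2)^(64/36) ≈ 0.2916; Cmin,ss = (775/108)·f/(1−f) ≈ 2.954 μg/mL.
Difference ≈ 1.805 − 2.954 ≈ -1.149 μg/mL.

-1.1 μg/mL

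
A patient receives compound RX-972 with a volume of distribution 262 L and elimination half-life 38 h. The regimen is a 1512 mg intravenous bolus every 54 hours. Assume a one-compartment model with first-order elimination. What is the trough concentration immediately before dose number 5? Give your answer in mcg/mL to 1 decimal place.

f = (1/2)^(τ/t½) = (1/2)^(54/38) ≈ 0.3734.
C₀ = D/Vd = 1512/262 ≈ 5.771 mcg/mL.
Before the 5th dose, 4 doses have been given. Superposition: Cmin = C₀·(f + f² + … + f^4).
≈ 5.771 × (0.3734 + 0.1394 + 0.0521 + 0.0194) ≈ 5.771 × 0.5843 ≈ 3.372 mcg/mL.

3.4 mcg/mL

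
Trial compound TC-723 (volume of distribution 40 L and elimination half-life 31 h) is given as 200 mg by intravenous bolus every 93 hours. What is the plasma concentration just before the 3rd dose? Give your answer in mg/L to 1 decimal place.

f = (1/2)^(τ/t½) = (1/2)^(93/31) ≈ 0.1250.
C₀ = D/Vd = 200/40 ≈ 5.000 mg/L.
Before the 3rd dose, 2 doses have been given. Superposition: Cmin = C₀·(f + f²).
≈ 5.000 × (0.1250 + 0.0156) ≈ 5.000 × 0.1406 ≈ 0.703 mg/L.

0.7 mg/L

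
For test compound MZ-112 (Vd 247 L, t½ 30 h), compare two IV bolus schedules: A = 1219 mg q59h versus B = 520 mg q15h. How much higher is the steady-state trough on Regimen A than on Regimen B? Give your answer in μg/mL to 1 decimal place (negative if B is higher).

-3.4 μg/mL

Regimen A: f = (1/2)^(59/30) ≈ 0.2558; Cmin,ss = (1219/247)·f/(1−f) ≈ 1.696 μg/mL.
Regimen B: f = (1/2)^(15/30) ≈ 0.7071; Cmin,ss = (520/247)·f/(1−f) ≈ 5.082 μg/mL.
Difference ≈ 1.696 − 5.082 ≈ -3.386 μg/mL.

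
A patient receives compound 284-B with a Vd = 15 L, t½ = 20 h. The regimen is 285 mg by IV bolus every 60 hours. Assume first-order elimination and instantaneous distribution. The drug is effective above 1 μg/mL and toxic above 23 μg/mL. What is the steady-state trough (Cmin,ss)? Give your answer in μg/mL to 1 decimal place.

The dosing interval is 3 half-lives, so f = 2^(−3) = 0.125.
At steady state, R = 1/(1 − 0.125) = 8/7.
Single-dose peak C₀ = D/Vd = 285/15 = 19 μg/mL.
Steady-state peak Cmax,ss = C₀·R = 19 × 8/7 ≈ 21.714 μg/mL.
Steady-state trough Cmin,ss = Cmax,ss·f ≈ 21.714 × 0.125 ≈ 2.714 μg/mL.
Trough 2.7 μg/mL vs MEC 1 μg/mL: adequate.

2.7 μg/mL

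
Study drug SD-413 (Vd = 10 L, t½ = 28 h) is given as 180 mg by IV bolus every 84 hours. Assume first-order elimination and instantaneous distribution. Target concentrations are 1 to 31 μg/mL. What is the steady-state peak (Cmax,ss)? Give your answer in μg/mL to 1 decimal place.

20.6 μg/mL

The dosing interval is 3 half-lives, so f = 2^(−3) = 0.125.
Accumulation ratio R = 1/(1 − f) = 1/0.875 = 8/7.
Single-dose peak C₀ = D/Vd = 180/10 = 18 μg/mL.
Steady-state peak Cmax,ss = C₀·R = 18 × 8/7 ≈ 20.571 μg/mL.
Peak 20.6 μg/mL vs MTC 31 μg/mL: below toxic threshold.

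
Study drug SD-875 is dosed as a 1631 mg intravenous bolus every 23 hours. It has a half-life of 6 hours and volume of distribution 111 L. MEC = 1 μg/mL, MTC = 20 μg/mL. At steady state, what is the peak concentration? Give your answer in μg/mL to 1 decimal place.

15.8 μg/mL

Over one 23-h interval, 23/6 ≈ 3.8333 half-lives elapse, leaving f ≈ 0.0702 of each dose.
Accumulation ratio R = 1/(1 − f) ≈ 1/0.9298 ≈ 1.0755.
Single-dose peak C₀ = D/Vd = 1631/111 ≈ 14.694 μg/mL.
Cmax,ss = C₀/(1 − f) ≈ 14.694/0.9298 ≈ 15.803 μg/mL.
Peak 15.8 μg/mL vs MTC 20 μg/mL: below toxic threshold.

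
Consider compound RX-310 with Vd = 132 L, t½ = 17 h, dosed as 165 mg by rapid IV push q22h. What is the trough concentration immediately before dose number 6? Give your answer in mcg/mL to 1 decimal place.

f = (1/2)^(τ/t½) = (1/2)^(22/17) ≈ 0.4078.
C₀ = D/Vd = 165/132 ≈ 1.250 mcg/mL.
Before the 6th dose, 5 doses have been given. Superposition: Cmin = C₀·(f + f² + … + f^5).
≈ 1.250 × (0.4078 + 0.1663 + 0.0678 + 0.0277 + 0.0113) ≈ 1.250 × 0.6809 ≈ 0.851 mcg/mL.

0.9 mcg/mL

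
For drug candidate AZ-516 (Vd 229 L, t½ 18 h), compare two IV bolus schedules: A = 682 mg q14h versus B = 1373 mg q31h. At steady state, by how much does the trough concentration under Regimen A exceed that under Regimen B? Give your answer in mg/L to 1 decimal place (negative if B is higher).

1.6 mg/L

Regimen A: f = (1/2)^(14/18) ≈ 0.5833; Cmin,ss = (682/229)·f/(1−f) ≈ 4.169 mg/L.
Regimen B: f = (1/2)^(31/18) ≈ 0.3031; Cmin,ss = (1373/229)·f/(1−f) ≈ 2.608 mg/L.
Difference ≈ 4.169 − 2.608 ≈ 1.561 mg/L.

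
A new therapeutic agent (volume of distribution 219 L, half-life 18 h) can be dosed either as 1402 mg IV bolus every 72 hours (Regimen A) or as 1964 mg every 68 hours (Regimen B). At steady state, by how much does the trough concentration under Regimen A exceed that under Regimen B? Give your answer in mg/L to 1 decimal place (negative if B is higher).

-0.3 mg/L

Regimen A: f = (1/2)^(72/18) ≈ 0.0625; Cmin,ss = (1402/219)·f/(1−f) ≈ 0.427 mg/L.
Regimen B: f = (1/2)^(68/18) ≈ 0.0729; Cmin,ss = (1964/219)·f/(1−f) ≈ 0.705 mg/L.
Difference ≈ 0.427 − 0.705 ≈ -0.278 mg/L.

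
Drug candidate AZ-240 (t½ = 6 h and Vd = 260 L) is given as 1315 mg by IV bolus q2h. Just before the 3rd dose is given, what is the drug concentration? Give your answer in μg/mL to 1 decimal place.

7.2 μg/mL

f = (1/2)^(τ/t½) = (1/2)^(2/6) ≈ 0.7937.
C₀ = D/Vd = 1315/260 ≈ 5.058 μg/mL.
Before the 3rd dose, 2 doses have been given. Superposition: Cmin = C₀·(f + f²).
≈ 5.058 × (0.7937 + 0.6300) ≈ 5.058 × 1.4237 ≈ 7.201 μg/mL.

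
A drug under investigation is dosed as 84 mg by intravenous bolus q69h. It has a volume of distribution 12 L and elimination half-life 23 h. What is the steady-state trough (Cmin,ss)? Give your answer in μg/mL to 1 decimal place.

1.0 μg/mL

The dosing interval is 3 half-lives, so f = 2^(−3) = 0.125.
At steady state, R = 1/(1 − 0.125) = 8/7.
Single-dose peak C₀ = D/Vd = 84/12 = 7 μg/mL.
Steady-state peak Cmax,ss = C₀·R = 7 × 8/7 ≈ 8.000 μg/mL.
Steady-state trough Cmin,ss = Cmax,ss·f ≈ 8.000 × 0.125 ≈ 1.000 μg/mL.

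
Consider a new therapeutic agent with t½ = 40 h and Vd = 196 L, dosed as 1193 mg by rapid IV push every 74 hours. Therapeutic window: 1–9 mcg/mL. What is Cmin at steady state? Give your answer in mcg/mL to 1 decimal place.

2.3 mcg/mL

k = ln2/t½ = ln2/40 ≈ 0.017329 h⁻¹; fraction remaining f = e^(−kτ) = e^(−0.017329×74) ≈ 0.2774.
Accumulation ratio R = 1/(1 − f) ≈ 1/0.7226 ≈ 1.3839.
Each bolus raises the concentration by D/Vd = 1193/196 ≈ 6.087 mcg/mL.
Steady-state peak Cmax,ss = C₀·R ≈ 6.087 × 1.3839 ≈ 8.424 mcg/mL.
One interval later, Cmin,ss = Cmax,ss·e^(−kτ) ≈ 8.424 × 0.2774 ≈ 2.337 mcg/mL.
Trough 2.3 mcg/mL vs MEC 1 mcg/mL: adequate.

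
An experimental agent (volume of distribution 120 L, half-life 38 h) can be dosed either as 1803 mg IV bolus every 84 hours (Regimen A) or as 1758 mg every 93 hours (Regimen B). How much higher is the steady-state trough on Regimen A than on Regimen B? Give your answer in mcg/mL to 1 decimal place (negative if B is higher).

0.9 mcg/mL

Regimen A: f = (1/2)^(84/38) ≈ 0.2161; Cmin,ss = (1803/120)·f/(1−f) ≈ 4.142 mcg/mL.
Regimen B: f = (1/2)^(93/38) ≈ 0.1833; Cmin,ss = (1758/120)·f/(1−f) ≈ 3.288 mcg/mL.
Difference ≈ 4.142 − 3.288 ≈ 0.854 mcg/mL.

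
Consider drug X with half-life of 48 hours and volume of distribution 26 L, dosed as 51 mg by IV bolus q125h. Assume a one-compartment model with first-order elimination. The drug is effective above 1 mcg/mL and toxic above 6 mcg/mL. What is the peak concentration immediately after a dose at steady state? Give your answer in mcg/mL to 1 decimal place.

2.3 mcg/mL

k = ln2/t½ = ln2/48 ≈ 0.014441 h⁻¹; fraction remaining f = e^(−kτ) = e^(−0.014441×125) ≈ 0.1645.
At steady state, accumulation factor R = 1/(1 − e^(−kτ)) ≈ 1.1969.
Single-dose peak C₀ = D/Vd = 51/26 ≈ 1.962 mcg/mL.
Steady-state peak Cmax,ss = C₀·R ≈ 1.962 × 1.1969 ≈ 2.348 mcg/mL.
Peak 2.3 mcg/mL vs MTC 6 mcg/mL: below toxic threshold.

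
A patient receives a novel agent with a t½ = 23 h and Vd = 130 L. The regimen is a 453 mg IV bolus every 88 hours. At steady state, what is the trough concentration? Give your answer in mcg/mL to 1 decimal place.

0.3 mcg/mL

τ/t½ = 88/23 ≈ 3.8261, so fraction remaining f = (1/2)^(88/23) ≈ 0.0705.
Single-dose peak C₀ = D/Vd = 453/130 ≈ 3.485 mcg/mL.
Steady-state trough Cmin,ss = C₀·f/(1−f) ≈ 3.485 × 0.0705/0.9295 ≈ 0.264 mcg/mL.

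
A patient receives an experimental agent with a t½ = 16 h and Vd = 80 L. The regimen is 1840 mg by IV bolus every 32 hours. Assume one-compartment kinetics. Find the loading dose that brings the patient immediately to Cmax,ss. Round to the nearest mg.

2453 mg

f = (1/2)^(32/16) ≈ 0.250000; accumulation ratio R = 1/(1−f) ≈ 1.33333.
Loading dose to hit Cmax,ss on first dose: D_load = D_maint·R ≈ 1840 × 1.33333 ≈ 2453.33 mg.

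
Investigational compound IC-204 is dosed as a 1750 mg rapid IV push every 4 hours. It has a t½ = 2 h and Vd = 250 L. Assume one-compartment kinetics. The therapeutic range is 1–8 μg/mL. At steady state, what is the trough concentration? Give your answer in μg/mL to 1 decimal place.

2.3 μg/mL

The dosing interval is 2 half-lives, so f = 2^(−2) = 0.25.
At steady state, R = 1/(1 − 0.25) = 4/3.
Single-dose peak C₀ = D/Vd = 1750/250 = 7 μg/mL.
Steady-state peak Cmax,ss = C₀·R = 7 × 4/3 ≈ 9.333 μg/mL.
Steady-state trough Cmin,ss = Cmax,ss·f ≈ 9.333 × 0.25 ≈ 2.333 μg/mL.
Trough 2.3 μg/mL vs MEC 1 μg/mL: adequate.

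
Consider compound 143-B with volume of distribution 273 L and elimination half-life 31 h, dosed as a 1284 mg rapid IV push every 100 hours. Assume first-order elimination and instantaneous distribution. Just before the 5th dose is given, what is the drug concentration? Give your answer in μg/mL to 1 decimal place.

f = (1/2)^(τ/t½) = (1/2)^(100/31) ≈ 0.1069.
C₀ = D/Vd = 1284/273 ≈ 4.703 μg/mL.
Before the 5th dose, 4 doses have been given. Superposition: Cmin = C₀·(f + f² + … + f^4).
≈ 4.703 × (0.1069 + 0.0114 + 0.0012 + 0.0001) ≈ 4.703 × 0.1196 ≈ 0.562 μg/mL.

0.6 μg/mL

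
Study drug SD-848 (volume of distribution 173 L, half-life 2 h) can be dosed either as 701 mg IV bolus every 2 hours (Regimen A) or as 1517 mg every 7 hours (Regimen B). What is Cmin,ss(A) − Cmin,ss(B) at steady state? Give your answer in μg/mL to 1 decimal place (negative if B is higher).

3.2 μg/mL

Regimen A: f = (1/2)^(2/2) ≈ 0.5000; Cmin,ss = (701/173)·f/(1−f) ≈ 4.052 μg/mL.
Regimen B: f = (1/2)^(7/2) ≈ 0.0884; Cmin,ss = (1517/173)·f/(1−f) ≈ 0.850 μg/mL.
Difference ≈ 4.052 − 0.850 ≈ 3.202 μg/mL.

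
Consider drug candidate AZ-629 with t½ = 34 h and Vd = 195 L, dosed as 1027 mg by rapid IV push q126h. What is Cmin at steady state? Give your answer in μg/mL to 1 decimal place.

τ/t½ = 126/34 ≈ 3.7059, so fraction remaining f = (1/2)^(126/34) ≈ 0.0766.
Each bolus raises the concentration by D/Vd = 1027/195 ≈ 5.267 μg/mL.
Steady-state trough Cmin,ss = C₀·f/(1−f) ≈ 5.267 × 0.0766/0.9234 ≈ 0.437 μg/mL.

0.4 μg/mL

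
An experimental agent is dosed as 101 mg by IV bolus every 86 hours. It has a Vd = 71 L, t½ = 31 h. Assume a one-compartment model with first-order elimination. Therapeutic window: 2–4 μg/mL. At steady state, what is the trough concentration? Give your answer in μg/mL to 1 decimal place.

Over one 86-h interval, 86/31 ≈ 2.7742 half-lives elapse, leaving f ≈ 0.1462 of each dose.
Each bolus raises the concentration by D/Vd = 101/71 ≈ 1.423 μg/mL.
Steady-state trough Cmin,ss = C₀·f/(1−f) ≈ 1.423 × 0.1462/0.8538 ≈ 0.244 μg/mL.
Trough 0.2 μg/mL vs MEC 2 μg/mL: subtherapeutic.

0.2 μg/mL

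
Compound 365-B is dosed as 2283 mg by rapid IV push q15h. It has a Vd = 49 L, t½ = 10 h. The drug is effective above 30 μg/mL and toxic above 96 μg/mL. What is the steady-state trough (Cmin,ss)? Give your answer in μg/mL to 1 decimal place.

25.5 μg/mL

τ/t½ = 15/10 ≈ 1.5, so fraction remaining f = (1/2)^(15/10) ≈ 0.3536.
Each bolus raises the concentration by D/Vd = 2283/49 ≈ 46.592 μg/mL.
Steady-state trough Cmin,ss = C₀·f/(1−f) ≈ 46.592 × 0.3536/0.6464 ≈ 25.487 μg/mL.
Trough 25.5 μg/mL vs MEC 30 μg/mL: subtherapeutic.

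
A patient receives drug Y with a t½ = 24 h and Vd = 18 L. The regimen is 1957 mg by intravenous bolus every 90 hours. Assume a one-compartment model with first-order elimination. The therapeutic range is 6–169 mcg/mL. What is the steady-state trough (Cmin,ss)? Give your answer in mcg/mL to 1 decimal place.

Over one 90-h interval, 90/24 ≈ 3.75 half-lives elapse, leaving f ≈ 0.0743 of each dose.
At steady state, accumulation factor R = 1/(1 − e^(−kτ)) ≈ 1.0803.
Each bolus raises the concentration by D/Vd = 1957/18 ≈ 108.722 mcg/mL.
Cmax,ss = C₀/(1 − f) ≈ 108.722/0.9257 ≈ 117.448 mcg/mL.
One interval later, Cmin,ss = Cmax,ss·e^(−kτ) ≈ 117.448 × 0.0743 ≈ 8.726 mcg/mL.
Trough 8.7 mcg/mL vs MEC 6 mcg/mL: adequate.

8.7 mcg/mL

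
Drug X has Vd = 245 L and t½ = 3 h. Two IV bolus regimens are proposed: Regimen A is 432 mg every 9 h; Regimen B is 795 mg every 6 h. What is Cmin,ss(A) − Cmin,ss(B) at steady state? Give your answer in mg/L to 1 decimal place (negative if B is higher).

-0.8 mg/L

Regimen A: f = (1/2)^(9/3) ≈ 0.1250; Cmin,ss = (432/245)·f/(1−f) ≈ 0.252 mg/L.
Regimen B: f = (1/2)^(6/3) ≈ 0.2500; Cmin,ss = (795/245)·f/(1−f) ≈ 1.082 mg/L.
Difference ≈ 0.252 − 1.082 ≈ -0.830 mg/L.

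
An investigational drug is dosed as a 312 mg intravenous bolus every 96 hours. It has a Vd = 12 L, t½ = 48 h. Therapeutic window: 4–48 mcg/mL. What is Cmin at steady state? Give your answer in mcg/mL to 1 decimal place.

8.7 mcg/mL

The dosing interval is 2 half-lives, so f = 2^(−2) = 0.25.
Accumulation ratio R = 1/(1 − f) = 1/0.75 = 4/3.
Single-dose peak C₀ = D/Vd = 312/12 = 26 mcg/mL.
Steady-state peak Cmax,ss = C₀·R = 26 × 4/3 ≈ 34.667 mcg/mL.
Steady-state trough Cmin,ss = Cmax,ss·f ≈ 34.667 × 0.25 ≈ 8.667 mcg/mL.
Trough 8.7 mcg/mL vs MEC 4 mcg/mL: adequate.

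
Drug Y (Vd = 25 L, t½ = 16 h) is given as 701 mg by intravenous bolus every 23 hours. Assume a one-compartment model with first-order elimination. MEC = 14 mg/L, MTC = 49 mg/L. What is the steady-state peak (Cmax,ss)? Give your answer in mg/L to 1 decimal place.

44.5 mg/L

Over one 23-h interval, 23/16 ≈ 1.4375 half-lives elapse, leaving f ≈ 0.3692 of each dose.
At steady state, accumulation factor R = 1/(1 − e^(−kτ)) ≈ 1.5853.
Single-dose peak C₀ = D/Vd = 701/25 ≈ 28.040 mg/L.
Steady-state peak Cmax,ss = C₀·R ≈ 28.040 × 1.5853 ≈ 44.452 mg/L.
Peak 44.5 mg/L vs MTC 49 mg/L: below toxic threshold.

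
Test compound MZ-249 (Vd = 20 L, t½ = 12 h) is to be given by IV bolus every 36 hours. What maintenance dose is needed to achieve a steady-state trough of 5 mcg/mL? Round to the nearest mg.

τ/t½ = 36/12 ≈ 3, so f = (1/2)^(36/12) ≈ 0.125000.
Cmin,ss = (D/Vd)·f/(1−f), so D = Cmin,ss·Vd·(1−f)/f.
D = 5 × 20 × (1−f)/f ≈ 5 × 20 × 7.00000 ≈ 700.00 mg.

700 mg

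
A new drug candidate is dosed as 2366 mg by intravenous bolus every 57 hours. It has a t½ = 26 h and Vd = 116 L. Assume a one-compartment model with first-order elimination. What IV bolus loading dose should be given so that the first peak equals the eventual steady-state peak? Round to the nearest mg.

3029 mg

f = (1/2)^(57/26) ≈ 0.218801; accumulation ratio R = 1/(1−f) ≈ 1.28008.
Loading dose to hit Cmax,ss on first dose: D_load = D_maint·R ≈ 2366 × 1.28008 ≈ 3028.67 mg.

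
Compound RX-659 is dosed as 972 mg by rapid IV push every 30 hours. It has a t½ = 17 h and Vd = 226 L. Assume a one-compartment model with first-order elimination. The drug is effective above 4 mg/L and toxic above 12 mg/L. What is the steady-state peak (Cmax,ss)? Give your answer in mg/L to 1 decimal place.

k = ln2/t½ = ln2/17 ≈ 0.040773 h⁻¹; fraction remaining f = e^(−kτ) = e^(−0.040773×30) ≈ 0.2943.
Accumulation ratio R = 1/(1 − f) ≈ 1/0.7057 ≈ 1.4170.
Each bolus raises the concentration by D/Vd = 972/226 ≈ 4.301 mg/L.
Cmax,ss = C₀/(1 − f) ≈ 4.301/0.7057 ≈ 6.095 mg/L.
Peak 6.1 mg/L vs MTC 12 mg/L: below toxic threshold.

6.1 mg/L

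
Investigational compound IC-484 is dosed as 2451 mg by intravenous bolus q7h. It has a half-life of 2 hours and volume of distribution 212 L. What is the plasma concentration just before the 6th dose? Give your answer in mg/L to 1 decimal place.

f = (1/2)^(τ/t½) = (1/2)^(7/2) ≈ 0.0884.
C₀ = D/Vd = 2451/212 ≈ 11.561 mg/L.
Before the 6th dose, 5 doses have been given. Superposition: Cmin = C₀·(f + f² + … + f^5).
≈ 11.561 × (0.0884 + 0.0078 + 0.0007 + 0.0001 + 0.0000) ≈ 11.561 × 0.0970 ≈ 1.121 mg/L.

1.1 mg/L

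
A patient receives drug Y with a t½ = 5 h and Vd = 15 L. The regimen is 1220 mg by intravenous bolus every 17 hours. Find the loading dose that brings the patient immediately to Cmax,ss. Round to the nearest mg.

f = (1/2)^(17/5) ≈ 0.094732; accumulation ratio R = 1/(1−f) ≈ 1.10465.
Loading dose to hit Cmax,ss on first dose: D_load = D_maint·R ≈ 1220 × 1.10465 ≈ 1347.67 mg.

1348 mg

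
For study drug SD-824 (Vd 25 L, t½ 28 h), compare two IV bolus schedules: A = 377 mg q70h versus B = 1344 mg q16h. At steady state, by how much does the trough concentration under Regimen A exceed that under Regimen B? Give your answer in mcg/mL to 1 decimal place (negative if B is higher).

-107.4 mcg/mL

Regimen A: f = (1/2)^(70/28) ≈ 0.1768; Cmin,ss = (377/25)·f/(1−f) ≈ 3.239 mcg/mL.
Regimen B: f = (1/2)^(16/28) ≈ 0.6730; Cmin,ss = (1344/25)·f/(1−f) ≈ 110.644 mcg/mL.
Difference ≈ 3.239 − 110.644 ≈ -107.405 mcg/mL.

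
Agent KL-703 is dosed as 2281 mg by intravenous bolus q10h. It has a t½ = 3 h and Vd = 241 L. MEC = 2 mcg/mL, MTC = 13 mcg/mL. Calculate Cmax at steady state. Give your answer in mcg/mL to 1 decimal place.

τ/t½ = 10/3 ≈ 3.3333, so fraction remaining f = (1/2)^(10/3) ≈ 0.0992.
Accumulation ratio R = 1/(1 − f) ≈ 1/0.9008 ≈ 1.1101.
Single-dose peak C₀ = D/Vd = 2281/241 ≈ 9.465 mcg/mL.
Steady-state peak Cmax,ss = C₀·R ≈ 9.465 × 1.1101 ≈ 10.507 mcg/mL.
Peak 10.5 mcg/mL vs MTC 13 mcg/mL: below toxic threshold.

10.5 mcg/mL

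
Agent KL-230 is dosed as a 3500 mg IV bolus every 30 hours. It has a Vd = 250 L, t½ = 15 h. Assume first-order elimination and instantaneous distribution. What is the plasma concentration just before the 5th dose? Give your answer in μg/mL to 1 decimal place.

4.6 μg/mL

f = (1/2)^(τ/t½) = (1/2)^(30/15) ≈ 0.2500.
C₀ = D/Vd = 3500/250 ≈ 14.000 μg/mL.
Before the 5th dose, 4 doses have been given. Superposition: Cmin = C₀·(f + f² + … + f^4).
≈ 14.000 × (0.2500 + 0.0625 + 0.0156 + 0.0039) ≈ 14.000 × 0.3320 ≈ 4.648 μg/mL.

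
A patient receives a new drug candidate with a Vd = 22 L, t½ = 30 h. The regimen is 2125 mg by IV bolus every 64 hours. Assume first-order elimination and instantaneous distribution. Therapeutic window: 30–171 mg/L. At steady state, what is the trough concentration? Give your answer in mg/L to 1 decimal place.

k = ln2/t½ = ln2/30 ≈ 0.023105 h⁻¹; fraction remaining f = e^(−kτ) = e^(−0.023105×64) ≈ 0.2279.
Accumulation ratio R = 1/(1 − f) ≈ 1/0.7721 ≈ 1.2952.
Each bolus raises the concentration by D/Vd = 2125/22 ≈ 96.591 mg/L.
Steady-state peak Cmax,ss = C₀·R ≈ 96.591 × 1.2952 ≈ 125.105 mg/L.
One interval later, Cmin,ss = Cmax,ss·e^(−kτ) ≈ 125.105 × 0.2279 ≈ 28.511 mg/L.
Trough 28.5 mg/L vs MEC 30 mg/L: subtherapeutic.

28.5 mg/L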